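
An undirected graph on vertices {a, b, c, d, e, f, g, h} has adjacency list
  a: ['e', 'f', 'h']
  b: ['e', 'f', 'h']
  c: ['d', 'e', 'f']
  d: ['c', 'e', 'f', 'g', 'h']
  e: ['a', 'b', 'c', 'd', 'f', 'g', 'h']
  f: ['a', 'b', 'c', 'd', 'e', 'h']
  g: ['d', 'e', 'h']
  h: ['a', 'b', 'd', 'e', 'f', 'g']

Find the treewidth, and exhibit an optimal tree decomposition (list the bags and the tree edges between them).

Treewidth 3.
Bags: B1 = {d, e, f, h}  B2 = {d, e, g, h}  B3 = {b, e, f, h}  B4 = {a, e, f, h}  B5 = {c, d, e, f}
Tree: B1–B2, B1–B3, B3–B4, B1–B5

Every bag has size at most 4, so the width is 4 − 1 = 3 and tw(G) ≤ 3. On the other hand G contains the 4-clique {d, e, g, h}. A clique must lie in a single bag of any decomposition, so no decomposition can have width below 3. Combining the bounds, tw(G) = 3.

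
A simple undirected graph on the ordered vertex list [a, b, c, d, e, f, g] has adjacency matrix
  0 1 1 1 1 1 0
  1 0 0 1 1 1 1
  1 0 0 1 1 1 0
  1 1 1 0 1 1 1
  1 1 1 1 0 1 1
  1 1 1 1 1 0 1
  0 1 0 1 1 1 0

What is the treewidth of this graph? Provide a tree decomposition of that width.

The largest bag has 5 vertices, giving width 4; this decomposition certifies tw(G) ≤ 4. On the other hand G contains the 5-clique {b, d, e, f, g}. A clique must lie in a single bag of any decomposition, so no decomposition can have width below 4. Combining the bounds, tw(G) = 4.

Treewidth 4.
One optimal decomposition is:
Bags: B1 = {a, c, d, e, f}  B2 = {a, b, d, e, f}  B3 = {b, d, e, f, g}
Tree: B1–B2, B2–B3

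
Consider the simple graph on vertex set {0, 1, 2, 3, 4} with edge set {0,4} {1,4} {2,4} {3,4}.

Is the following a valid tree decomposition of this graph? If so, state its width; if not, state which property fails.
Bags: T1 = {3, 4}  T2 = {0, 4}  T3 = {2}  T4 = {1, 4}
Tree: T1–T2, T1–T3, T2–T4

A tree decomposition must satisfy three properties: every vertex lies in some bag; for every edge, both endpoints lie together in some bag; and for every vertex, the bags containing it form a connected subtree. Here edge (4,2) lies in no bag, so the decomposition is invalid.

No — edge (4,2) lies in no bag.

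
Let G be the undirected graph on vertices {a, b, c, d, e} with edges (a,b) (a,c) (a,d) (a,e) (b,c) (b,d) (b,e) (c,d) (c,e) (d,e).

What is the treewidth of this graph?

A width-4 tree decomposition is:
Bags: B1 = {a, b, c, d, e}
Tree: (single bag)
With just one bag of size 5, the width is 5 − 1 = 4, so tw(G) ≤ 4. Conversely, {a, b, c, d, e} is a clique of size 5, and the vertices of any clique must share a bag in every tree decomposition; so some bag has ≥ 5 vertices and tw(G) ≥ 4. The upper and lower bounds meet at 4, so that is the treewidth.

4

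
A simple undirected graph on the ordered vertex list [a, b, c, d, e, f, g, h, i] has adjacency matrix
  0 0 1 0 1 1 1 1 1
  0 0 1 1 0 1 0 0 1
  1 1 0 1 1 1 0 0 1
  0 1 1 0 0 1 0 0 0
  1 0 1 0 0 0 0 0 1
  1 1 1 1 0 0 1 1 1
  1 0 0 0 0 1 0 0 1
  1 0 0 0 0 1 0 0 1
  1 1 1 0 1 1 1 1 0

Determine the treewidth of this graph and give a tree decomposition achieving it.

Every bag has size at most 4, so the width is 4 − 1 = 3 and tw(G) ≤ 3. For the lower bound, the 4 vertices {a, c, e, i} are pairwise adjacent, and any tree decomposition puts a clique entirely inside one bag — forcing width ≥ 3. The upper and lower bounds meet at 3, so that is the treewidth.

Treewidth 3.
One such decomposition:
Bags: B1 = {a, c, e, i}  B2 = {a, c, f, i}  B3 = {b, c, f, i}  B4 = {b, c, d, f}  B5 = {a, f, g, i}  B6 = {a, f, h, i}
Tree: B1–B2, B2–B3, B3–B4, B2–B5, B5–B6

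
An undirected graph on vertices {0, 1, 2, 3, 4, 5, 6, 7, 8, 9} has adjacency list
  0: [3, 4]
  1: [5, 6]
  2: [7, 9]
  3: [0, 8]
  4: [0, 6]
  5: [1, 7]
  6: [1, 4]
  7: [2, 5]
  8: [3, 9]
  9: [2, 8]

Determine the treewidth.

A width-2 tree decomposition is:
Bags: B1 = {2, 8, 9}  B2 = {2, 3, 8}  B3 = {0, 2, 3}  B4 = {0, 2, 4}  B5 = {2, 4, 6}  B6 = {1, 2, 6}  B7 = {1, 2, 5}  B8 = {2, 5, 7}
Tree: B1–B2, B2–B3, B3–B4, B4–B5, B5–B6, B6–B7, B7–B8
Every bag has size at most 3, so the width is 3 − 1 = 2 and tw(G) ≤ 2. The edges 2–9–8–3–0–4–6–1–5–7–2 form a cycle, so G is not a tree and its treewidth is at least 2. Therefore the treewidth is 2.

2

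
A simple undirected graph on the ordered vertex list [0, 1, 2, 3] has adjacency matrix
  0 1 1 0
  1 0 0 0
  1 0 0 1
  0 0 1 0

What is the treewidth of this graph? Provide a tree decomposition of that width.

Treewidth 1.
Bags: B1 = {2, 3}  B2 = {0, 2}  B3 = {0, 1}
Tree: B1–B2, B2–B3

Each bag holds 2 vertices, so the decomposition has width 1, which upper-bounds the treewidth. G has an edge, so its treewidth is at least 1. Therefore the treewidth is 1.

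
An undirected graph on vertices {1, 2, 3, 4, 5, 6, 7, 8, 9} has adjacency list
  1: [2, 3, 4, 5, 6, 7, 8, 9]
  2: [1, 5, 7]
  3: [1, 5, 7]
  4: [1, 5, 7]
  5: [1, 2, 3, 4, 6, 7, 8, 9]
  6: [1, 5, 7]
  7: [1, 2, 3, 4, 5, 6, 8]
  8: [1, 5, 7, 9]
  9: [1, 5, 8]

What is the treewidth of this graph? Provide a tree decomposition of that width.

Every bag has size at most 4, so the width is 4 − 1 = 3 and tw(G) ≤ 3. For the lower bound, the 4 vertices {1, 5, 8, 9} are pairwise adjacent, and any tree decomposition puts a clique entirely inside one bag — forcing width ≥ 3. Hence tw(G) = 3 exactly.

Treewidth 3.
Bags: B1 = {1, 4, 5, 7}  B2 = {1, 2, 5, 7}  B3 = {1, 3, 5, 7}  B4 = {1, 5, 7, 8}  B5 = {1, 5, 6, 7}  B6 = {1, 5, 8, 9}
Tree: B1–B2, B1–B3, B2–B4, B1–B5, B4–B6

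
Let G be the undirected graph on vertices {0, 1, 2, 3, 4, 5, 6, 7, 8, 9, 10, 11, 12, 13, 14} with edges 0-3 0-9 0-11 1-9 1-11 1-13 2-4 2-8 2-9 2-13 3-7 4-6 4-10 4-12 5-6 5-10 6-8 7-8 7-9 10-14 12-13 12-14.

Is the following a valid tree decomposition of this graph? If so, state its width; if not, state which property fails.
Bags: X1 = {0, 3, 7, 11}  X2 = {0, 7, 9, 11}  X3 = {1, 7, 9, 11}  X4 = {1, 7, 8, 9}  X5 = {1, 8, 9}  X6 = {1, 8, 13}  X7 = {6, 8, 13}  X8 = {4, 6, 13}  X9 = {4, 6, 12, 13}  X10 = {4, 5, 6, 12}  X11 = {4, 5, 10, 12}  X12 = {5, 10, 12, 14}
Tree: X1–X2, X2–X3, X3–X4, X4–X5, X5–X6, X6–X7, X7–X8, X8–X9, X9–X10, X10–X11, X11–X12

No — vertex 2 appears in no bag.

A tree decomposition must satisfy three properties: every vertex lies in some bag; for every edge, both endpoints lie together in some bag; and for every vertex, the bags containing it form a connected subtree. Here vertex 2 appears in no bag, so the decomposition is invalid.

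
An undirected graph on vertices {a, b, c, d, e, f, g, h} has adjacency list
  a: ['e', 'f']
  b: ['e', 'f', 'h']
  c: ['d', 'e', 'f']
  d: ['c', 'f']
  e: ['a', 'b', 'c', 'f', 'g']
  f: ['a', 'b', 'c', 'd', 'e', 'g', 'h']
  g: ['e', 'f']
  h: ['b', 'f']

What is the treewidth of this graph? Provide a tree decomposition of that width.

Treewidth 2.
One optimal decomposition is:
Bags: B1 = {c, e, f}  B2 = {c, d, f}  B3 = {e, f, g}  B4 = {a, e, f}  B5 = {b, e, f}  B6 = {b, f, h}
Tree: B1–B2, B1–B3, B1–B4, B4–B5, B5–B6

Every bag has size at most 3, so the width is 3 − 1 = 2 and tw(G) ≤ 2. For the lower bound, the 3 vertices {c, d, f} are pairwise adjacent, and any tree decomposition puts a clique entirely inside one bag — forcing width ≥ 2. Therefore the treewidth is 2.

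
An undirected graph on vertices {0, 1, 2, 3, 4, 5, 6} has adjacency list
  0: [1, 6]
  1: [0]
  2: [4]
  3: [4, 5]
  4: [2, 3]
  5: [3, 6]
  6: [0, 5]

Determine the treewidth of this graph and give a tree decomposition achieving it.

Treewidth 1.
Bags: B1 = {0, 1}  B2 = {0, 6}  B3 = {5, 6}  B4 = {3, 5}  B5 = {3, 4}  B6 = {2, 4}
Tree: B1–B2, B2–B3, B3–B4, B4–B5, B5–B6

Every bag has size at most 2, so the width is 2 − 1 = 1 and tw(G) ≤ 1. Any graph with an edge has treewidth ≥ 1, and G has the edge 1–0. Combining the bounds, tw(G) = 1.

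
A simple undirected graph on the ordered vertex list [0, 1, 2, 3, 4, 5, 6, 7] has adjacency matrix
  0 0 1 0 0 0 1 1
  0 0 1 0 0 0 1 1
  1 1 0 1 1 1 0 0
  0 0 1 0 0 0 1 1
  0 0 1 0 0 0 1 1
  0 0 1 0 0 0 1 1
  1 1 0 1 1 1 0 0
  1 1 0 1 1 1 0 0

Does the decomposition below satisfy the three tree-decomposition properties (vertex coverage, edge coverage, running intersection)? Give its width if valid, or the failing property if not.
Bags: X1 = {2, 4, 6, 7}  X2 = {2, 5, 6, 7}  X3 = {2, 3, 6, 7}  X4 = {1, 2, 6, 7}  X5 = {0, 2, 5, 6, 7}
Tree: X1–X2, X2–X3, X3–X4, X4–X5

No — bags containing vertex 5 are not connected in the tree.

A tree decomposition must satisfy three properties: every vertex lies in some bag; for every edge, both endpoints lie together in some bag; and for every vertex, the bags containing it form a connected subtree. Here bags containing vertex 5 are not connected in the tree, so the decomposition is invalid.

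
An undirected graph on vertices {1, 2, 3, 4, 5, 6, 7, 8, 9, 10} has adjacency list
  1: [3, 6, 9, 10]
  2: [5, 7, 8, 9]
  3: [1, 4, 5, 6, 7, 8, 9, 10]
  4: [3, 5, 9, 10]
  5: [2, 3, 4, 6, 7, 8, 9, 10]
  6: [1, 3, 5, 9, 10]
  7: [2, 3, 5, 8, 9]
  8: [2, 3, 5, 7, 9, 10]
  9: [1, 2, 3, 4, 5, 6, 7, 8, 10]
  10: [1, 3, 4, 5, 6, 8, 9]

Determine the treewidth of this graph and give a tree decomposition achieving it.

Each bag holds 5 vertices, so the decomposition has width 4, which upper-bounds the treewidth. For the lower bound, the 5 vertices {2, 5, 7, 8, 9} are pairwise adjacent, and any tree decomposition puts a clique entirely inside one bag — forcing width ≥ 4. Combining the bounds, tw(G) = 4.

Treewidth 4.
Bags: B1 = {3, 4, 5, 9, 10}  B2 = {3, 5, 8, 9, 10}  B3 = {3, 5, 6, 9, 10}  B4 = {3, 5, 7, 8, 9}  B5 = {1, 3, 6, 9, 10}  B6 = {2, 5, 7, 8, 9}
Tree: B1–B2, B1–B3, B2–B4, B3–B5, B4–B6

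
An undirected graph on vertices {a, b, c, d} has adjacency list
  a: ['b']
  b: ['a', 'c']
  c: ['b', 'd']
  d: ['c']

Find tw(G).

1

A width-1 tree decomposition is:
Bags: B1 = {c, d}  B2 = {b, c}  B3 = {a, b}
Tree: B1–B2, B2–B3
Every bag has size at most 2, so the width is 2 − 1 = 1 and tw(G) ≤ 1. Any graph with an edge has treewidth ≥ 1, and G has the edge d–c. Hence tw(G) = 1 exactly.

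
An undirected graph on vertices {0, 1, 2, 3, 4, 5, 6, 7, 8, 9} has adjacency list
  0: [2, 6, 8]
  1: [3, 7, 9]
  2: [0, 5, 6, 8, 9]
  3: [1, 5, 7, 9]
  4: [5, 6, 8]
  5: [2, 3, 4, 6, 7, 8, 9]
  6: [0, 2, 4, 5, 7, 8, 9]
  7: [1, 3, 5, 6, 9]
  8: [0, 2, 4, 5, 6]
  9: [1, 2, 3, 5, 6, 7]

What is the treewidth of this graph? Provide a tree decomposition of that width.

Treewidth 3.
Bags: B1 = {2, 5, 6, 8}  B2 = {2, 5, 6, 9}  B3 = {5, 6, 7, 9}  B4 = {0, 2, 6, 8}  B5 = {4, 5, 6, 8}  B6 = {3, 5, 7, 9}  B7 = {1, 3, 7, 9}
Tree: B1–B2, B2–B3, B1–B4, B1–B5, B3–B6, B6–B7

Every bag has size at most 4, so the width is 4 − 1 = 3 and tw(G) ≤ 3. On the other hand G contains the 4-clique {0, 2, 6, 8}. A clique must lie in a single bag of any decomposition, so no decomposition can have width below 3. The upper and lower bounds meet at 3, so that is the treewidth.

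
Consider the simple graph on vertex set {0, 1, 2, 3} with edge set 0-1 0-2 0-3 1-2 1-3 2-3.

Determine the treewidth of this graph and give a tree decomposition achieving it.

Treewidth 3.
One such decomposition:
Bags: B1 = {0, 1, 2, 3}
Tree: (single bag)

With just one bag of size 4, the width is 4 − 1 = 3, so tw(G) ≤ 3. For the lower bound, the 4 vertices {0, 1, 2, 3} are pairwise adjacent, and any tree decomposition puts a clique entirely inside one bag — forcing width ≥ 3. Combining the bounds, tw(G) = 3.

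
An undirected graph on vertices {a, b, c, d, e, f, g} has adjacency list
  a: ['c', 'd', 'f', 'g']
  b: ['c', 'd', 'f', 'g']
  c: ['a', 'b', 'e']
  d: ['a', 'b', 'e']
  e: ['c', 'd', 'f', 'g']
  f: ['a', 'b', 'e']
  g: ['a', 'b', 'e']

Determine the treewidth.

3

A width-3 tree decomposition is:
Bags: B1 = {a, b, d, e}  B2 = {a, b, c, e}  B3 = {a, b, e, f}  B4 = {a, b, e, g}
Tree: B1–B2, B2–B3, B3–B4
Every bag has size at most 4, so the width is 4 − 1 = 3 and tw(G) ≤ 3. For the lower bound: the 4 vertex sets {b,d}, {a,c}, {e}, {f} are disjoint, each induces a connected subgraph, and every pair is joined by at least one edge of G. Contracting each set to a single vertex therefore yields K_{4} as a minor, and since treewidth is minor-monotone, tw(G) ≥ tw(K_{4}) = 3. Therefore the treewidth is 3.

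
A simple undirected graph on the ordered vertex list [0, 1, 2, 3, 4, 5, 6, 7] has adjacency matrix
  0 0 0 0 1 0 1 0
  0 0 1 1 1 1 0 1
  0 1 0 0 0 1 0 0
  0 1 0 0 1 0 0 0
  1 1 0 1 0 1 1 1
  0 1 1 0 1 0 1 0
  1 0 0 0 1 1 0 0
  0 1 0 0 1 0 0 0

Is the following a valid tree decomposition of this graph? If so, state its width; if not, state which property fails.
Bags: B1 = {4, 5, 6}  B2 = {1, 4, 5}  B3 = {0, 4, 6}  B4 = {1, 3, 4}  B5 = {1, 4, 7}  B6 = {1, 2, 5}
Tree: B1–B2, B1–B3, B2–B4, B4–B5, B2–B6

Yes; width 2.

Vertex coverage: the bags together contain {0, 1, 2, 3, 4, 5, 6, 7}, the full vertex set. Edge coverage: each edge of G has both endpoints in at least one bag. Running intersection: for every vertex, the bags containing it form a connected subtree. All three properties hold, so this is a valid tree decomposition of width max|bag| − 1 = 2, and hence tw(G) ≤ 2.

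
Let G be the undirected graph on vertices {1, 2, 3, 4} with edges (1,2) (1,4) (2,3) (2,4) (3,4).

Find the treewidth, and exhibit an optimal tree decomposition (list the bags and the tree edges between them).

Treewidth 2.
Bags: B1 = {2, 3, 4}  B2 = {1, 2, 4}
Tree: B1–B2

Every bag has size at most 3, so the width is 3 − 1 = 2 and tw(G) ≤ 2. Conversely, {1, 2, 4} is a clique of size 3, and the vertices of any clique must share a bag in every tree decomposition; so some bag has ≥ 3 vertices and tw(G) ≥ 2. Therefore the treewidth is 2.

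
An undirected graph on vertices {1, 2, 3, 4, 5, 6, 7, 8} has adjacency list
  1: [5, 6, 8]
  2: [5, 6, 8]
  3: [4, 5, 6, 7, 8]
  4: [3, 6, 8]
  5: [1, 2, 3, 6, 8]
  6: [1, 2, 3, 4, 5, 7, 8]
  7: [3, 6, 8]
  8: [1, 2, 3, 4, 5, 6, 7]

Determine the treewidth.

3

A width-3 tree decomposition is:
Bags: B1 = {3, 5, 6, 8}  B2 = {3, 6, 7, 8}  B3 = {1, 5, 6, 8}  B4 = {3, 4, 6, 8}  B5 = {2, 5, 6, 8}
Tree: B1–B2, B1–B3, B1–B4, B1–B5
Every bag has size at most 4, so the width is 4 − 1 = 3 and tw(G) ≤ 3. Conversely, {1, 5, 6, 8} is a clique of size 4, and the vertices of any clique must share a bag in every tree decomposition; so some bag has ≥ 4 vertices and tw(G) ≥ 3. The upper and lower bounds meet at 3, so that is the treewidth.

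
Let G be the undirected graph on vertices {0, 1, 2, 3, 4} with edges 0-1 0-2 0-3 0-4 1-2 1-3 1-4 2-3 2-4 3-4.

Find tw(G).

4

A width-4 tree decomposition is:
Bags: B1 = {0, 1, 2, 3, 4}
Tree: (single bag)
A single bag containing all 5 vertices is trivially a valid decomposition of width 4. On the other hand G contains the 5-clique {0, 1, 2, 3, 4}. A clique must lie in a single bag of any decomposition, so no decomposition can have width below 4. Therefore the treewidth is 4.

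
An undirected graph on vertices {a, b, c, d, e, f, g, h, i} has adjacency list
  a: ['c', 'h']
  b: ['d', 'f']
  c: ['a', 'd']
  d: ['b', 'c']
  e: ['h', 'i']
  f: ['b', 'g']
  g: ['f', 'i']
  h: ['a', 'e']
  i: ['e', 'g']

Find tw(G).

A width-2 tree decomposition is:
Bags: B1 = {e, h, i}  B2 = {a, h, i}  B3 = {a, c, i}  B4 = {c, d, i}  B5 = {b, d, i}  B6 = {b, f, i}  B7 = {f, g, i}
Tree: B1–B2, B2–B3, B3–B4, B4–B5, B5–B6, B6–B7
Every bag has size at most 3, so the width is 3 − 1 = 2 and tw(G) ≤ 2. Since i–e–h–a–c–d–b–f–g–i is a cycle in G, G is not acyclic. Forests are exactly the graphs of treewidth ≤ 1, so tw(G) ≥ 2. Therefore the treewidth is 2.

2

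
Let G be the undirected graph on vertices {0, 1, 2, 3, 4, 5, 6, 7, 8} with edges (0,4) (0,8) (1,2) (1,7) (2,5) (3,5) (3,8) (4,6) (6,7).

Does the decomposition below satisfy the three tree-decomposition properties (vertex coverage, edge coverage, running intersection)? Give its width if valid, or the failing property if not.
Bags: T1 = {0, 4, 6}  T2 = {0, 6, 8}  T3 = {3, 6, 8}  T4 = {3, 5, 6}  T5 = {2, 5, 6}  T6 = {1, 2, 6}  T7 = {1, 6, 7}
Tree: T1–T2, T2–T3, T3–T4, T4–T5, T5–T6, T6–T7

Yes; width 2.

Vertex coverage: the bags together contain {0, 1, 2, 3, 4, 5, 6, 7, 8}, the full vertex set. Edge coverage: each edge of G has both endpoints in at least one bag. Running intersection: for every vertex, the bags containing it form a connected subtree. All three properties hold, so this is a valid tree decomposition of width max|bag| − 1 = 2, and hence tw(G) ≤ 2.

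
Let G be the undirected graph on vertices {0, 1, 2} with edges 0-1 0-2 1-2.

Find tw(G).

2

A width-2 tree decomposition is:
Bags: B1 = {0, 1, 2}
Tree: (single bag)
A single bag containing all 3 vertices is trivially a valid decomposition of width 2. Conversely, {0, 1, 2} is a clique of size 3, and the vertices of any clique must share a bag in every tree decomposition; so some bag has ≥ 3 vertices and tw(G) ≥ 2. Hence tw(G) = 2 exactly.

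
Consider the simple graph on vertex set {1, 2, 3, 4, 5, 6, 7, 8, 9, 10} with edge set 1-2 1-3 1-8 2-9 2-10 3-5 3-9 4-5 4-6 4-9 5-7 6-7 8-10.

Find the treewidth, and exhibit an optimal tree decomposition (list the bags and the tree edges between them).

Treewidth 2.
Bags: B1 = {5, 6, 7}  B2 = {4, 5, 6}  B3 = {3, 4, 5}  B4 = {3, 4, 9}  B5 = {1, 3, 9}  B6 = {1, 2, 9}  B7 = {1, 2, 8}  B8 = {2, 8, 10}
Tree: B1–B2, B2–B3, B3–B4, B4–B5, B5–B6, B6–B7, B7–B8

The largest bag has 3 vertices, giving width 2; this decomposition certifies tw(G) ≤ 2. Since 7–6–4–5–7 is a cycle in G, G is not acyclic. Forests are exactly the graphs of treewidth ≤ 1, so tw(G) ≥ 2. The upper and lower bounds meet at 2, so that is the treewidth.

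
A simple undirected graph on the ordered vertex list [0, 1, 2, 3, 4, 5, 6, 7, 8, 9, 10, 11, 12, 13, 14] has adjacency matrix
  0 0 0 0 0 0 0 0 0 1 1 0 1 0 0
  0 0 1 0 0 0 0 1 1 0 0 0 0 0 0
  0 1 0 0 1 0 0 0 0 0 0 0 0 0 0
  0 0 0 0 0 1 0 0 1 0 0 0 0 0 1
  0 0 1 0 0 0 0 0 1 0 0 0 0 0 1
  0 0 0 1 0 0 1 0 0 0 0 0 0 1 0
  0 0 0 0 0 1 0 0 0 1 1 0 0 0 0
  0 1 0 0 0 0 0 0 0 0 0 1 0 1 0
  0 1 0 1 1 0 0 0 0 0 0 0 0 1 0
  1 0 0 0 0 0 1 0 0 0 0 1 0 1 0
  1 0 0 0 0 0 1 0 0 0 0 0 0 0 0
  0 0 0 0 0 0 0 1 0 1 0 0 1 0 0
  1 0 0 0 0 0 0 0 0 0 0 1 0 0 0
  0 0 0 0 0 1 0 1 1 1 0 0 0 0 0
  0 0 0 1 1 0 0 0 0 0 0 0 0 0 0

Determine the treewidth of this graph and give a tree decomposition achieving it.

Every bag has size at most 4, so the width is 4 − 1 = 3 and tw(G) ≤ 3. For the lower bound: the 4 vertex sets {0,10,12}, {6}, {9}, {5,7,11,13} are disjoint, each induces a connected subgraph, and every pair is joined by at least one edge of G. Contracting each set to a single vertex therefore yields K_{4} as a minor, and since treewidth is minor-monotone, tw(G) ≥ tw(K_{4}) = 3. Hence tw(G) = 3 exactly.

Treewidth 3.
Bags: B1 = {0, 6, 10, 12}  B2 = {0, 6, 9, 12}  B3 = {6, 9, 11, 12}  B4 = {5, 6, 9, 11}  B5 = {5, 9, 11, 13}  B6 = {5, 7, 11, 13}  B7 = {3, 5, 7, 13}  B8 = {3, 7, 8, 13}  B9 = {1, 3, 7, 8}  B10 = {1, 3, 8, 14}  B11 = {1, 4, 8, 14}  B12 = {1, 2, 4, 14}
Tree: B1–B2, B2–B3, B3–B4, B4–B5, B5–B6, B6–B7, B7–B8, B8–B9, B9–B10, B10–B11, B11–B12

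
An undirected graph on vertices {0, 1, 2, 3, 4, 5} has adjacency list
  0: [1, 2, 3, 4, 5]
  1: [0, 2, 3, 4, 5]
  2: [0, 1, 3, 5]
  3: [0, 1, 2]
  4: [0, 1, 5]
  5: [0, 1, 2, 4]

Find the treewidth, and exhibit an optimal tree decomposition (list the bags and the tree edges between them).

Treewidth 3.
Bags: B1 = {0, 1, 4, 5}  B2 = {0, 1, 2, 5}  B3 = {0, 1, 2, 3}
Tree: B1–B2, B2–B3

Every bag has size at most 4, so the width is 4 − 1 = 3 and tw(G) ≤ 3. On the other hand G contains the 4-clique {0, 1, 2, 3}. A clique must lie in a single bag of any decomposition, so no decomposition can have width below 3. Hence tw(G) = 3 exactly.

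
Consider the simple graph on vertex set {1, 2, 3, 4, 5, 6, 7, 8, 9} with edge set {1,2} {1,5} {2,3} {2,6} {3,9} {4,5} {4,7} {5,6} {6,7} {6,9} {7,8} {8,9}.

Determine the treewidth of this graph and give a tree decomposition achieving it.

Every bag has size at most 4, so the width is 4 − 1 = 3 and tw(G) ≤ 3. For the lower bound: the 4 vertex sets {4,7,8}, {9}, {6}, {1,2,3,5} are disjoint, each induces a connected subgraph, and every pair is joined by at least one edge of G. Contracting each set to a single vertex therefore yields K_{4} as a minor, and since treewidth is minor-monotone, tw(G) ≥ tw(K_{4}) = 3. Hence tw(G) = 3 exactly.

Treewidth 3.
Bags: B1 = {4, 7, 8, 9}  B2 = {4, 6, 7, 9}  B3 = {4, 5, 6, 9}  B4 = {3, 5, 6, 9}  B5 = {2, 3, 5, 6}  B6 = {1, 2, 3, 5}
Tree: B1–B2, B2–B3, B3–B4, B4–B5, B5–B6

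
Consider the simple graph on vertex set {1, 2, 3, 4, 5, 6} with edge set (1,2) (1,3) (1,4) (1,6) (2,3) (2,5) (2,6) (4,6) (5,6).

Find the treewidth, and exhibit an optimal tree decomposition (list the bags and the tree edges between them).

Each bag holds 3 vertices, so the decomposition has width 2, which upper-bounds the treewidth. On the other hand G contains the 3-clique {1, 2, 3}. A clique must lie in a single bag of any decomposition, so no decomposition can have width below 2. Hence tw(G) = 2 exactly.

Treewidth 2.
Bags: B1 = {1, 2, 6}  B2 = {2, 5, 6}  B3 = {1, 4, 6}  B4 = {1, 2, 3}
Tree: B1–B2, B1–B3, B1–B4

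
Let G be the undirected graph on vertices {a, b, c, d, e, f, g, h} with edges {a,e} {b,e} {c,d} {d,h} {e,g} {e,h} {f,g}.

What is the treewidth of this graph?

A width-1 tree decomposition is:
Bags: B1 = {e, g}  B2 = {e, h}  B3 = {d, h}  B4 = {c, d}  B5 = {a, e}  B6 = {b, e}  B7 = {f, g}
Tree: B1–B2, B2–B3, B3–B4, B2–B5, B5–B6, B1–B7
Each bag holds 2 vertices, so the decomposition has width 1, which upper-bounds the treewidth. Since G has at least one edge (e.g. e–g), it is not an edgeless graph, so tw(G) ≥ 1. The upper and lower bounds meet at 1, so that is the treewidth.

1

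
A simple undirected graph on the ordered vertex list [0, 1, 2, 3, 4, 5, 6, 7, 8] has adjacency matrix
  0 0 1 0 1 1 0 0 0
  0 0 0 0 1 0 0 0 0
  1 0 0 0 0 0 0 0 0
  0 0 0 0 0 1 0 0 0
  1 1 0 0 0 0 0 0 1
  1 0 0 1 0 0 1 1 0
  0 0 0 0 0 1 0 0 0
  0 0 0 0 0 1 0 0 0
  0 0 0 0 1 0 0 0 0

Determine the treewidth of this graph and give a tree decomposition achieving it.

Every bag has size at most 2, so the width is 2 − 1 = 1 and tw(G) ≤ 1. G has an edge, so its treewidth is at least 1. The upper and lower bounds meet at 1, so that is the treewidth.

Treewidth 1.
One optimal decomposition is:
Bags: B1 = {0, 4}  B2 = {0, 5}  B3 = {5, 7}  B4 = {0, 2}  B5 = {4, 8}  B6 = {1, 4}  B7 = {3, 5}  B8 = {5, 6}
Tree: B1–B2, B2–B3, B2–B4, B1–B5, B1–B6, B2–B7, B7–B8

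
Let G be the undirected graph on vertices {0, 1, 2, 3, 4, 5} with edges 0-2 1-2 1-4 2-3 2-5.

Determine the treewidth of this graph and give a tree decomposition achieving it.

Each bag holds 2 vertices, so the decomposition has width 1, which upper-bounds the treewidth. G has an edge, so its treewidth is at least 1. The upper and lower bounds meet at 1, so that is the treewidth.

Treewidth 1.
One such decomposition:
Bags: B1 = {2, 5}  B2 = {1, 2}  B3 = {2, 3}  B4 = {1, 4}  B5 = {0, 2}
Tree: B1–B2, B2–B3, B2–B4, B2–B5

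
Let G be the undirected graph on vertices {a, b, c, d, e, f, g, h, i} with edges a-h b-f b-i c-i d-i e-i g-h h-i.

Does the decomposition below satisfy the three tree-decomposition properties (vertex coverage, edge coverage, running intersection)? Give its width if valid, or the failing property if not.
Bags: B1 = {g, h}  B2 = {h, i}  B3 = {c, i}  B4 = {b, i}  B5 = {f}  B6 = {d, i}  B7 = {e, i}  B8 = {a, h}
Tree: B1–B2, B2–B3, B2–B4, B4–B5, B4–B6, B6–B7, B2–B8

No — edge (b,f) lies in no bag.

A tree decomposition must satisfy three properties: every vertex lies in some bag; for every edge, both endpoints lie together in some bag; and for every vertex, the bags containing it form a connected subtree. Here edge (b,f) lies in no bag, so the decomposition is invalid.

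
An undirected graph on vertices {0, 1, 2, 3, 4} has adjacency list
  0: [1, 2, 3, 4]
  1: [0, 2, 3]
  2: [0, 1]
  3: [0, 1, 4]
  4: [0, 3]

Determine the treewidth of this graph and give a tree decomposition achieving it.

Treewidth 2.
One optimal decomposition is:
Bags: B1 = {0, 3, 4}  B2 = {0, 1, 3}  B3 = {0, 1, 2}
Tree: B1–B2, B2–B3

Every bag has size at most 3, so the width is 3 − 1 = 2 and tw(G) ≤ 2. For the lower bound, the 3 vertices {0, 1, 2} are pairwise adjacent, and any tree decomposition puts a clique entirely inside one bag — forcing width ≥ 2. Combining the bounds, tw(G) = 2.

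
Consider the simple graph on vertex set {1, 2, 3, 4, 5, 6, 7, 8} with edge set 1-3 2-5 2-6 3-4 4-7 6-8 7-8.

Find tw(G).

A width-1 tree decomposition is:
Bags: B1 = {2, 5}  B2 = {2, 6}  B3 = {6, 8}  B4 = {7, 8}  B5 = {4, 7}  B6 = {3, 4}  B7 = {1, 3}
Tree: B1–B2, B2–B3, B3–B4, B4–B5, B5–B6, B6–B7
Every bag has size at most 2, so the width is 2 − 1 = 1 and tw(G) ≤ 1. Any graph with an edge has treewidth ≥ 1, and G has the edge 5–2. Combining the bounds, tw(G) = 1.

1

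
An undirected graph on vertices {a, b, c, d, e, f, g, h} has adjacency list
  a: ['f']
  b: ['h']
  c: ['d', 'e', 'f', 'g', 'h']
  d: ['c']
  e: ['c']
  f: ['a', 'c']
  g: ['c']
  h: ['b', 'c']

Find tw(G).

1

A width-1 tree decomposition is:
Bags: B1 = {c, d}  B2 = {c, h}  B3 = {c, f}  B4 = {a, f}  B5 = {b, h}  B6 = {c, g}  B7 = {c, e}
Tree: B1–B2, B1–B3, B3–B4, B2–B5, B2–B6, B1–B7
Each bag holds 2 vertices, so the decomposition has width 1, which upper-bounds the treewidth. G has an edge, so its treewidth is at least 1. Combining the bounds, tw(G) = 1.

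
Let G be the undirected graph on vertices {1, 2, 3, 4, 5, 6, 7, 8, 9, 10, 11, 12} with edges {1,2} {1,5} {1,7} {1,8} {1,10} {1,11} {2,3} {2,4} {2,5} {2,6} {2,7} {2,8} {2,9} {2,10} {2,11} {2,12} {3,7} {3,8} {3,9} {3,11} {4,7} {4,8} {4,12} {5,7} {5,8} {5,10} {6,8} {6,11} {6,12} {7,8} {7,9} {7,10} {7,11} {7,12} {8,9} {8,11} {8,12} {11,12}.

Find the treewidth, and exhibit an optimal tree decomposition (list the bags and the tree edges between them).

The largest bag has 5 vertices, giving width 4; this decomposition certifies tw(G) ≤ 4. On the other hand G contains the 5-clique {2, 6, 8, 11, 12}. A clique must lie in a single bag of any decomposition, so no decomposition can have width below 4. The upper and lower bounds meet at 4, so that is the treewidth.

Treewidth 4.
One optimal decomposition is:
Bags: B1 = {2, 7, 8, 11, 12}  B2 = {2, 3, 7, 8, 11}  B3 = {2, 4, 7, 8, 12}  B4 = {1, 2, 7, 8, 11}  B5 = {2, 3, 7, 8, 9}  B6 = {1, 2, 5, 7, 8}  B7 = {1, 2, 5, 7, 10}  B8 = {2, 6, 8, 11, 12}
Tree: B1–B2, B1–B3, B1–B4, B2–B5, B4–B6, B6–B7, B1–B8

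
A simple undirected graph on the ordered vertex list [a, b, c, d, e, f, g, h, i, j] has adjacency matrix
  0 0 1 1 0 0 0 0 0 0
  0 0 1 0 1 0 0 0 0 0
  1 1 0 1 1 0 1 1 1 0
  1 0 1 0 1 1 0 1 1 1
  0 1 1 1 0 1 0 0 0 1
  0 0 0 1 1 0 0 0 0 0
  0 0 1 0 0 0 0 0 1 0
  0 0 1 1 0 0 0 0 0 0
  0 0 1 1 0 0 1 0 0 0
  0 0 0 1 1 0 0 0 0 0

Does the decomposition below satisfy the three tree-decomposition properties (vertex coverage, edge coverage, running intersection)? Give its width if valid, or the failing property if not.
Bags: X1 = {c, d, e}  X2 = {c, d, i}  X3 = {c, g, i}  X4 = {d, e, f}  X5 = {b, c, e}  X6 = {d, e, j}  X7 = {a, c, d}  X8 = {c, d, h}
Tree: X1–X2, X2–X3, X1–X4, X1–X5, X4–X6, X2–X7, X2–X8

Checking the three conditions: (i) the bags cover all of {a, b, c, d, e, f, g, h, i, j}; (ii) for each edge, some bag contains both endpoints; (iii) the bags containing any fixed vertex form a subtree. All hold, so the decomposition is valid with width 3 − 1 = 2.

Yes; width 2.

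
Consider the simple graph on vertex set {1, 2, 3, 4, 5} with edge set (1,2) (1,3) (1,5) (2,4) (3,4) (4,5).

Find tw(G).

2

A width-2 tree decomposition is:
Bags: B1 = {1, 2, 4}  B2 = {1, 4, 5}  B3 = {1, 3, 4}
Tree: B1–B2, B2–B3
The largest bag has 3 vertices, giving width 2; this decomposition certifies tw(G) ≤ 2. The edges 4–2–1–5–4 form a cycle, so G is not a tree and its treewidth is at least 2. Therefore the treewidth is 2.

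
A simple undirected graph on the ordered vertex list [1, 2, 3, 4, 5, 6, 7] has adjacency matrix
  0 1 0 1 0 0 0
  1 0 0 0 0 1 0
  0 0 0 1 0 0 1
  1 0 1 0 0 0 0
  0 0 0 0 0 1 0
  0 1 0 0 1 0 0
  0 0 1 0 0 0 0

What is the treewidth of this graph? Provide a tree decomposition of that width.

Treewidth 1.
One such decomposition:
Bags: B1 = {3, 7}  B2 = {3, 4}  B3 = {1, 4}  B4 = {1, 2}  B5 = {2, 6}  B6 = {5, 6}
Tree: B1–B2, B2–B3, B3–B4, B4–B5, B5–B6

The largest bag has 2 vertices, giving width 1; this decomposition certifies tw(G) ≤ 1. Any graph with an edge has treewidth ≥ 1, and G has the edge 7–3. Combining the bounds, tw(G) = 1.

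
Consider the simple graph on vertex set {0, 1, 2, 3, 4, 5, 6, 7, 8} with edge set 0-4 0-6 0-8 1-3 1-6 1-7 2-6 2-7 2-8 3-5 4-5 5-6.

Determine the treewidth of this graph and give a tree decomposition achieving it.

Every bag has size at most 4, so the width is 4 − 1 = 3 and tw(G) ≤ 3. For the lower bound: the 4 vertex sets {1,3,7}, {2}, {6}, {0,4,5,8} are disjoint, each induces a connected subgraph, and every pair is joined by at least one edge of G. Contracting each set to a single vertex therefore yields K_{4} as a minor, and since treewidth is minor-monotone, tw(G) ≥ tw(K_{4}) = 3. The upper and lower bounds meet at 3, so that is the treewidth.

Treewidth 3.
One optimal decomposition is:
Bags: B1 = {1, 2, 3, 7}  B2 = {1, 2, 3, 6}  B3 = {2, 3, 5, 6}  B4 = {2, 5, 6, 8}  B5 = {0, 5, 6, 8}  B6 = {0, 4, 5, 8}
Tree: B1–B2, B2–B3, B3–B4, B4–B5, B5–B6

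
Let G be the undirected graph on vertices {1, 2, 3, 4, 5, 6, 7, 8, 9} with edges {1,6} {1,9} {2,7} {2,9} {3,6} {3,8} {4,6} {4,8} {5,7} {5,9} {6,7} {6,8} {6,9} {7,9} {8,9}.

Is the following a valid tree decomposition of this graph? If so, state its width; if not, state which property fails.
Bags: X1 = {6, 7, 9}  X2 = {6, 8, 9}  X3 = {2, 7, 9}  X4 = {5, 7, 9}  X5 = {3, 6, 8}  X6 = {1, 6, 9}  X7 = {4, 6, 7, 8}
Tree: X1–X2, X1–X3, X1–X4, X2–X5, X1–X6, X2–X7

No — bags containing vertex 7 are not connected in the tree.

A tree decomposition must satisfy three properties: every vertex lies in some bag; for every edge, both endpoints lie together in some bag; and for every vertex, the bags containing it form a connected subtree. Here bags containing vertex 7 are not connected in the tree, so the decomposition is invalid.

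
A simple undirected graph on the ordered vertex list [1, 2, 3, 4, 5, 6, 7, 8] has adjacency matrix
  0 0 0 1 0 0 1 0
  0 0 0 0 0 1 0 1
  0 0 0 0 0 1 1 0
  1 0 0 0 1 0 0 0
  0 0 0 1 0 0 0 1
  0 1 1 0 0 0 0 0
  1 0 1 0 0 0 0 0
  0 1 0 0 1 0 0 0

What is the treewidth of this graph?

A width-2 tree decomposition is:
Bags: B1 = {2, 3, 6}  B2 = {2, 3, 7}  B3 = {1, 2, 7}  B4 = {1, 2, 4}  B5 = {2, 4, 5}  B6 = {2, 5, 8}
Tree: B1–B2, B2–B3, B3–B4, B4–B5, B5–B6
Each bag holds 3 vertices, so the decomposition has width 2, which upper-bounds the treewidth. The edges 2–6–3–7–1–4–5–8–2 form a cycle, so G is not a tree and its treewidth is at least 2. Hence tw(G) = 2 exactly.

2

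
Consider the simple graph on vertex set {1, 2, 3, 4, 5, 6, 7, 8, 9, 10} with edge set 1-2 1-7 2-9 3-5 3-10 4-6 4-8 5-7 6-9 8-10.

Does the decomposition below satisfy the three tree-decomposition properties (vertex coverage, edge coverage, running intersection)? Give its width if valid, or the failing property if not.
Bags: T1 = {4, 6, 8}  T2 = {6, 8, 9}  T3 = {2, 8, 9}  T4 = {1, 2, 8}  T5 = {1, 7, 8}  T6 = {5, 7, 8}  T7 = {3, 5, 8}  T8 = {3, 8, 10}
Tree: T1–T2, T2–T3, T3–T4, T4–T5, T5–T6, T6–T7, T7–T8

Every vertex of G appears in some bag (union = {1, 2, 3, 4, 5, 6, 7, 8, 9, 10}); every edge is covered by a bag; and for each vertex v the set of bags containing v is connected in the bag tree. The decomposition is therefore valid. The largest bag has 3 vertices, so the width is 2.

Yes; width 2.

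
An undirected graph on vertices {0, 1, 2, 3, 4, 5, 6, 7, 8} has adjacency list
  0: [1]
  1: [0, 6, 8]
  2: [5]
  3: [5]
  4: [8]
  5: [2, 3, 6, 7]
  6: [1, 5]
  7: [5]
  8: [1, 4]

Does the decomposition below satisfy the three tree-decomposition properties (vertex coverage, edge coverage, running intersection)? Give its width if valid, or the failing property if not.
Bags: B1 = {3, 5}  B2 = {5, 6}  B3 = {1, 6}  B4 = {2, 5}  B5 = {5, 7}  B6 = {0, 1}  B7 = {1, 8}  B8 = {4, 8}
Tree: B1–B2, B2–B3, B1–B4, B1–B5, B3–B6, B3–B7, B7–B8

Yes; width 1.

Vertex coverage: the bags together contain {0, 1, 2, 3, 4, 5, 6, 7, 8}, the full vertex set. Edge coverage: each edge of G has both endpoints in at least one bag. Running intersection: for every vertex, the bags containing it form a connected subtree. All three properties hold, so this is a valid tree decomposition of width max|bag| − 1 = 1, and hence tw(G) ≤ 1.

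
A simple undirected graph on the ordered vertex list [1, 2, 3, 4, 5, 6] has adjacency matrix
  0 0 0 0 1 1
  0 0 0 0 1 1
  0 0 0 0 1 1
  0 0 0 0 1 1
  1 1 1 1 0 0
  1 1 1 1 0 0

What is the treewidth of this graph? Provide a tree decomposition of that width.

Treewidth 2.
Bags: B1 = {3, 5, 6}  B2 = {4, 5, 6}  B3 = {2, 5, 6}  B4 = {1, 5, 6}
Tree: B1–B2, B2–B3, B3–B4

Every bag has size at most 3, so the width is 3 − 1 = 2 and tw(G) ≤ 2. Since 3–6–4–5–3 is a cycle in G, G is not acyclic. Forests are exactly the graphs of treewidth ≤ 1, so tw(G) ≥ 2. The upper and lower bounds meet at 2, so that is the treewidth.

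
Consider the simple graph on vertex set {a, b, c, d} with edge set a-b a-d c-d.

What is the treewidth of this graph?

1

A width-1 tree decomposition is:
Bags: B1 = {c, d}  B2 = {a, d}  B3 = {a, b}
Tree: B1–B2, B2–B3
Each bag holds 2 vertices, so the decomposition has width 1, which upper-bounds the treewidth. G has an edge, so its treewidth is at least 1. Therefore the treewidth is 1.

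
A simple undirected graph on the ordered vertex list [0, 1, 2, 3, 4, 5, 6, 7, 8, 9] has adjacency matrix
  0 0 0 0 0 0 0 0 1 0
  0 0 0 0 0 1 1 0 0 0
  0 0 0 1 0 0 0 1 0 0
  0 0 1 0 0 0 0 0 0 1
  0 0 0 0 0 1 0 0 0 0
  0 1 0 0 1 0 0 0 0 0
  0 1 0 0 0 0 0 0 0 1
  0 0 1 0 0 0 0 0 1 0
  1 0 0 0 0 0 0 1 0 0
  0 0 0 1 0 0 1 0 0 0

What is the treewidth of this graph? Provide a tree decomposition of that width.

The largest bag has 2 vertices, giving width 1; this decomposition certifies tw(G) ≤ 1. G has an edge, so its treewidth is at least 1. Therefore the treewidth is 1.

Treewidth 1.
Bags: B1 = {0, 8}  B2 = {7, 8}  B3 = {2, 7}  B4 = {2, 3}  B5 = {3, 9}  B6 = {6, 9}  B7 = {1, 6}  B8 = {1, 5}  B9 = {4, 5}
Tree: B1–B2, B2–B3, B3–B4, B4–B5, B5–B6, B6–B7, B7–B8, B8–B9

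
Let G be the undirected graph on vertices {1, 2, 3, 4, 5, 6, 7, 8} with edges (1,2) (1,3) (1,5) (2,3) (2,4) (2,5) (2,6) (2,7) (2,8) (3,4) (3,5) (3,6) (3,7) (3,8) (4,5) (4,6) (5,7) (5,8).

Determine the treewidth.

A width-3 tree decomposition is:
Bags: B1 = {1, 2, 3, 5}  B2 = {2, 3, 4, 5}  B3 = {2, 3, 4, 6}  B4 = {2, 3, 5, 7}  B5 = {2, 3, 5, 8}
Tree: B1–B2, B2–B3, B1–B4, B2–B5
Every bag has size at most 4, so the width is 4 − 1 = 3 and tw(G) ≤ 3. For the lower bound, the 4 vertices {2, 3, 5, 8} are pairwise adjacent, and any tree decomposition puts a clique entirely inside one bag — forcing width ≥ 3. Therefore the treewidth is 3.

3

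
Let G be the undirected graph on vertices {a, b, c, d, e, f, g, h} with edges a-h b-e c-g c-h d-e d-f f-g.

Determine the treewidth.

1

A width-1 tree decomposition is:
Bags: B1 = {a, h}  B2 = {c, h}  B3 = {c, g}  B4 = {f, g}  B5 = {d, f}  B6 = {d, e}  B7 = {b, e}
Tree: B1–B2, B2–B3, B3–B4, B4–B5, B5–B6, B6–B7
The largest bag has 2 vertices, giving width 1; this decomposition certifies tw(G) ≤ 1. Since G has at least one edge (e.g. a–h), it is not an edgeless graph, so tw(G) ≥ 1. Combining the bounds, tw(G) = 1.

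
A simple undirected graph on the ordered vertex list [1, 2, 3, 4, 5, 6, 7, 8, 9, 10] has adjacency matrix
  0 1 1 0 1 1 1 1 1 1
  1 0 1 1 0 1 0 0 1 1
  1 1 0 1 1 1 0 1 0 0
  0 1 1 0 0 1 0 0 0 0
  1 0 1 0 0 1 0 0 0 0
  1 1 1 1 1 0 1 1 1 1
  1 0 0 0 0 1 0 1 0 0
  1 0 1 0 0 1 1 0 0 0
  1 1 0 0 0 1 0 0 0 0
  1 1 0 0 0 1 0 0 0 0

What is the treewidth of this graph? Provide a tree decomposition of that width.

Treewidth 3.
One optimal decomposition is:
Bags: B1 = {1, 2, 6, 9}  B2 = {1, 2, 3, 6}  B3 = {2, 3, 4, 6}  B4 = {1, 3, 6, 8}  B5 = {1, 3, 5, 6}  B6 = {1, 2, 6, 10}  B7 = {1, 6, 7, 8}
Tree: B1–B2, B2–B3, B2–B4, B2–B5, B2–B6, B4–B7

The largest bag has 4 vertices, giving width 3; this decomposition certifies tw(G) ≤ 3. For the lower bound, the 4 vertices {1, 3, 6, 8} are pairwise adjacent, and any tree decomposition puts a clique entirely inside one bag — forcing width ≥ 3. Hence tw(G) = 3 exactly.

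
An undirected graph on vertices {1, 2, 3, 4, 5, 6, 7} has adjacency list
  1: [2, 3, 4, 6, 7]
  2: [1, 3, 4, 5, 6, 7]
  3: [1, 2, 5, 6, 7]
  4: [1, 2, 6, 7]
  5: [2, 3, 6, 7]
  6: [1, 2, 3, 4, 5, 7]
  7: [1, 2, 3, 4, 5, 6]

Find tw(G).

4

A width-4 tree decomposition is:
Bags: B1 = {1, 2, 4, 6, 7}  B2 = {1, 2, 3, 6, 7}  B3 = {2, 3, 5, 6, 7}
Tree: B1–B2, B2–B3
The largest bag has 5 vertices, giving width 4; this decomposition certifies tw(G) ≤ 4. Conversely, {1, 2, 3, 6, 7} is a clique of size 5, and the vertices of any clique must share a bag in every tree decomposition; so some bag has ≥ 5 vertices and tw(G) ≥ 4. Therefore the treewidth is 4.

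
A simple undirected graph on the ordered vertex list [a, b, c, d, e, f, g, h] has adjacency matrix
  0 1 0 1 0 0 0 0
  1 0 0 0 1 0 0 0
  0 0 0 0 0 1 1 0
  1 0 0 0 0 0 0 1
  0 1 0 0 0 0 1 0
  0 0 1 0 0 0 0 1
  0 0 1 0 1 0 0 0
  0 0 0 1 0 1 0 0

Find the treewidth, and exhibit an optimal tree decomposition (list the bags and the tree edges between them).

Treewidth 2.
One such decomposition:
Bags: B1 = {c, e, g}  B2 = {b, c, e}  B3 = {a, b, c}  B4 = {a, c, d}  B5 = {c, d, h}  B6 = {c, f, h}
Tree: B1–B2, B2–B3, B3–B4, B4–B5, B5–B6

Every bag has size at most 3, so the width is 3 − 1 = 2 and tw(G) ≤ 2. The edges c–g–e–b–a–d–h–f–c form a cycle, so G is not a tree and its treewidth is at least 2. The upper and lower bounds meet at 2, so that is the treewidth.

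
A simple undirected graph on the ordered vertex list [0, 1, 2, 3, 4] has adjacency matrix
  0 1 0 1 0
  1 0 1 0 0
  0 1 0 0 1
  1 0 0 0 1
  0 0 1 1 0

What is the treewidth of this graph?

2

A width-2 tree decomposition is:
Bags: B1 = {0, 3, 4}  B2 = {0, 1, 4}  B3 = {1, 2, 4}
Tree: B1–B2, B2–B3
Every bag has size at most 3, so the width is 3 − 1 = 2 and tw(G) ≤ 2. For the lower bound, G contains the cycle 4–3–0–1–2–4, so G is not a forest; only forests have treewidth ≤ 1, hence tw(G) ≥ 2. Hence tw(G) = 2 exactly.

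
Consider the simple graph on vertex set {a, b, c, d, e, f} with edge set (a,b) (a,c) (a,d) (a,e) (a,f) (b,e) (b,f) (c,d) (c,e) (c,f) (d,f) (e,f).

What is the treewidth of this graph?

3

A width-3 tree decomposition is:
Bags: B1 = {a, b, e, f}  B2 = {a, c, e, f}  B3 = {a, c, d, f}
Tree: B1–B2, B2–B3
Each bag holds 4 vertices, so the decomposition has width 3, which upper-bounds the treewidth. Conversely, {a, c, d, f} is a clique of size 4, and the vertices of any clique must share a bag in every tree decomposition; so some bag has ≥ 4 vertices and tw(G) ≥ 3. Combining the bounds, tw(G) = 3.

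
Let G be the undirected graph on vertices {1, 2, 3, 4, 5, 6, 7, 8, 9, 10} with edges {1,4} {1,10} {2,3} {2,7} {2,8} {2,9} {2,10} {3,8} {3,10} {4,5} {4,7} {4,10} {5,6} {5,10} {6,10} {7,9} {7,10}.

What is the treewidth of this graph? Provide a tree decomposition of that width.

Treewidth 2.
One optimal decomposition is:
Bags: B1 = {2, 7, 10}  B2 = {2, 7, 9}  B3 = {2, 3, 10}  B4 = {4, 7, 10}  B5 = {2, 3, 8}  B6 = {1, 4, 10}  B7 = {4, 5, 10}  B8 = {5, 6, 10}
Tree: B1–B2, B1–B3, B1–B4, B3–B5, B4–B6, B4–B7, B7–B8

Each bag holds 3 vertices, so the decomposition has width 2, which upper-bounds the treewidth. Conversely, {2, 3, 8} is a clique of size 3, and the vertices of any clique must share a bag in every tree decomposition; so some bag has ≥ 3 vertices and tw(G) ≥ 2. Therefore the treewidth is 2.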